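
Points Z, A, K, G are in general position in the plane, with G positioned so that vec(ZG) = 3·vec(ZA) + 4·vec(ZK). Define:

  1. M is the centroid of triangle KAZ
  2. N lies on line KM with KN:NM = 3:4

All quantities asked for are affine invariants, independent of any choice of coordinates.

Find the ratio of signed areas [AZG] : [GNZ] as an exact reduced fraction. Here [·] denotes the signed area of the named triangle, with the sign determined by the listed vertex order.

[AZG]:[GNZ] = -28/11

Set Z = (0, 0), A = (1, 0), K = (0, 1), G = (3, 4); any affine frame gives the same invariant.
1. M is the centroid of triangle KAZ ⇒ M = (1/3, 1/3)
2. N lies on line KM with KN:NM = 3:4 ⇒ N = (1/7, 5/7)
2·[AZG] = -4, 2·[GNZ] = 11/7
[AZG]:[GNZ] = -4:11/7 = -28/11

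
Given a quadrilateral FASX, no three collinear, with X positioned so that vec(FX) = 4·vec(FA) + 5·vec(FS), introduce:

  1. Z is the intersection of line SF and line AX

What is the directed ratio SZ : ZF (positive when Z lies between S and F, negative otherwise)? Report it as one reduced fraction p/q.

SZ:ZF = -8/5

Assign F = (0, 0), A = (1, 0), S = (0, 1), X = (4, 5) — the answer is frame-independent, so this choice is without loss of generality.
1. Z is the intersection of line SF and line AX ⇒ Z = (0, -5/3)
Z = S + t·(F−S) with t = 8/3, so SZ:ZF = t:(1−t) = 8/3:-5/3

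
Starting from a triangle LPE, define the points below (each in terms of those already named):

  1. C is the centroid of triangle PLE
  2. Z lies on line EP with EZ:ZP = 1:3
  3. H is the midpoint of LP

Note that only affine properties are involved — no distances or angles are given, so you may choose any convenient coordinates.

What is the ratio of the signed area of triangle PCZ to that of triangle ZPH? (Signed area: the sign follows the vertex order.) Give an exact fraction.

Work in coordinates with L = (0, 0), P = (1, 0), E = (0, 1).
1. C is the centroid of triangle PLE ⇒ C = (1/3, 1/3)
2. Z lies on line EP with EZ:ZP = 1:3 ⇒ Z = (1/4, 3/4)
3. H is the midpoint of LP ⇒ H = (1/2, 0)
2·[PCZ] = -1/4, 2·[ZPH] = -3/8
[PCZ]:[ZPH] = -1/4:-3/8 = 2/3

[PCZ]:[ZPH] = 2/3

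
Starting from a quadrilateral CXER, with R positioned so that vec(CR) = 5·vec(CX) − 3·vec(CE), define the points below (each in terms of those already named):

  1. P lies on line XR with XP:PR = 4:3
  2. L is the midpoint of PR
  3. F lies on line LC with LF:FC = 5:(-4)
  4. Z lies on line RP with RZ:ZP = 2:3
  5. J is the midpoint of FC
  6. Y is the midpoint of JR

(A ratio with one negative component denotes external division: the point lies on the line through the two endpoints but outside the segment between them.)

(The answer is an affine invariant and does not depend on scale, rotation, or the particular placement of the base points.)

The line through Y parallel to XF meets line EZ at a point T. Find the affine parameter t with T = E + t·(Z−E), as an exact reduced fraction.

Work in coordinates with C = (0, 0), X = (1, 0), E = (0, 1), R = (5, -3).
1. P lies on line XR with XP:PR = 4:3 ⇒ P = (23/7, -12/7)
2. L is the midpoint of PR ⇒ L = (29/7, -33/14)
3. F lies on line LC with LF:FC = 5:(-4) ⇒ F = (-116/7, 66/7)
4. Z lies on line RP with RZ:ZP = 2:3 ⇒ Z = (151/35, -87/35)
5. J is the midpoint of FC ⇒ J = (-58/7, 33/7)
6. Y is the midpoint of JR ⇒ Y = (-23/14, 6/7)
through Y parallel to XF: direction (-123/7, 66/7); meets EZ at T = (151/40, -41/20)
T = E + t·(Z−E) with t = 7/8

t = 7/8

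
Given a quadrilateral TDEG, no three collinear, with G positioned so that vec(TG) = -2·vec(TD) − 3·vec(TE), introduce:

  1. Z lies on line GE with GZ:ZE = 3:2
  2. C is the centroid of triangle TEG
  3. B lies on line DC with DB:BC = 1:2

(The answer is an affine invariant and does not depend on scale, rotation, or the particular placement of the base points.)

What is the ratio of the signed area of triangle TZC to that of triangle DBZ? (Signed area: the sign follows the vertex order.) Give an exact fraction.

[TZC]:[DBZ] = -2

Choose coordinates T = (0, 0), D = (1, 0), E = (0, 1), G = (-2, -3).
1. Z lies on line GE with GZ:ZE = 3:2 ⇒ Z = (-4/5, -3/5)
2. C is the centroid of triangle TEG ⇒ C = (-2/3, -2/3)
3. B lies on line DC with DB:BC = 1:2 ⇒ B = (4/9, -2/9)
2·[TZC] = 2/15, 2·[DBZ] = -1/15
[TZC]:[DBZ] = 2/15:-1/15 = -2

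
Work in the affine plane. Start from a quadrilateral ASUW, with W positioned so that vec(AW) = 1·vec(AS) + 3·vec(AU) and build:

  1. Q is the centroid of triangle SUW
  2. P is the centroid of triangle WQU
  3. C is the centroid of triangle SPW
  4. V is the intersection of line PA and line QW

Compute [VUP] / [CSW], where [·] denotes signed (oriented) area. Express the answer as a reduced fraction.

[VUP]:[CSW] = 5/4

Choose coordinates A = (0, 0), S = (1, 0), U = (0, 1), W = (1, 3).
1. Q is the centroid of triangle SUW ⇒ Q = (2/3, 4/3)
2. P is the centroid of triangle WQU ⇒ P = (5/9, 16/9)
3. C is the centroid of triangle SPW ⇒ C = (23/27, 43/27)
4. V is the intersection of line PA and line QW ⇒ V = (10/9, 32/9)
2·[VUP] = 5/9, 2·[CSW] = 4/9
[VUP]:[CSW] = 5/9:4/9 = 5/4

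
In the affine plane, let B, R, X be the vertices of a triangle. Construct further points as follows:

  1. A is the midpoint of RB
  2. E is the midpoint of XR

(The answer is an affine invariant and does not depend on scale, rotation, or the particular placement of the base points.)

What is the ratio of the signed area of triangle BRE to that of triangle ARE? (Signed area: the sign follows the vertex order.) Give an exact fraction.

Choose coordinates B = (0, 0), R = (1, 0), X = (0, 1).
1. A is the midpoint of RB ⇒ A = (1/2, 0)
2. E is the midpoint of XR ⇒ E = (1/2, 1/2)
2·[BRE] = 1/2, 2·[ARE] = 1/4
[BRE]:[ARE] = 1/2:1/4 = 2

[BRE]:[ARE] = 2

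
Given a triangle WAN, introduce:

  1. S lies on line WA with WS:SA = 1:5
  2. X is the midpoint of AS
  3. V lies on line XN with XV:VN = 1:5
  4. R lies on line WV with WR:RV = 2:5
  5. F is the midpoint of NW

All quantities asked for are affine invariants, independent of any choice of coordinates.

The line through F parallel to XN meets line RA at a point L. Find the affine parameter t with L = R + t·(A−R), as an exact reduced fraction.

Set W = (0, 0), A = (1, 0), N = (0, 1); any affine frame gives the same invariant.
1. S lies on line WA with WS:SA = 1:5 ⇒ S = (1/6, 0)
2. X is the midpoint of AS ⇒ X = (7/12, 0)
3. V lies on line XN with XV:VN = 1:5 ⇒ V = (35/72, 1/6)
4. R lies on line WV with WR:RV = 2:5 ⇒ R = (5/36, 1/21)
5. F is the midpoint of NW ⇒ F = (0, 1/2)
through F parallel to XN: direction (-7/12, 1); meets RA at L = (193/720, 17/420)
L = R + t·(A−R) with t = 3/20

t = 3/20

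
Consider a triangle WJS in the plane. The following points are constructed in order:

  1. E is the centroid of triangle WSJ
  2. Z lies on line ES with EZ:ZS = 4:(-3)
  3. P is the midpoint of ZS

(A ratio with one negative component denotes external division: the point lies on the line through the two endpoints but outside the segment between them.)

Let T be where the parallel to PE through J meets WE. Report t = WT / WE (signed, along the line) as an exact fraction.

t = 2

Choose coordinates W = (0, 0), J = (1, 0), S = (0, 1).
1. E is the centroid of triangle WSJ ⇒ E = (1/3, 1/3)
2. Z lies on line ES with EZ:ZS = 4:(-3) ⇒ Z = (-1, 3)
3. P is the midpoint of ZS ⇒ P = (-1/2, 2)
through J parallel to PE: direction (5/6, -5/3); meets WE at T = (2/3, 2/3)
T = W + t·(E−W) with t = 2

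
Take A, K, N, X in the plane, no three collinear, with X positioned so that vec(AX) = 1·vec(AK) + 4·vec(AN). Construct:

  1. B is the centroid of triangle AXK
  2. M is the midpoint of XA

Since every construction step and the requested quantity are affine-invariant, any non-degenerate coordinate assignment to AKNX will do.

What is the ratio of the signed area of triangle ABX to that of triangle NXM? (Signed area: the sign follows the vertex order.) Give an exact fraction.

[ABX]:[NXM] = -8/3

Choose coordinates A = (0, 0), K = (1, 0), N = (0, 1), X = (1, 4).
1. B is the centroid of triangle AXK ⇒ B = (2/3, 4/3)
2. M is the midpoint of XA ⇒ M = (1/2, 2)
2·[ABX] = 4/3, 2·[NXM] = -1/2
[ABX]:[NXM] = 4/3:-1/2 = -8/3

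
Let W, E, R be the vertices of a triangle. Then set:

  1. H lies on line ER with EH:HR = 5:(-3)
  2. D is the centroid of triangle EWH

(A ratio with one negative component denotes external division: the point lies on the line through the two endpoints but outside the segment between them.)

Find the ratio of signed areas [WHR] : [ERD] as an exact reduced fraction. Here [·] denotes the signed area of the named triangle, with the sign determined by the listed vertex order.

Choose coordinates W = (0, 0), E = (1, 0), R = (0, 1).
1. H lies on line ER with EH:HR = 5:(-3) ⇒ H = (-3/2, 5/2)
2. D is the centroid of triangle EWH ⇒ D = (-1/6, 5/6)
2·[WHR] = -3/2, 2·[ERD] = 1/3
[WHR]:[ERD] = -3/2:1/3 = -9/2

[WHR]:[ERD] = -9/2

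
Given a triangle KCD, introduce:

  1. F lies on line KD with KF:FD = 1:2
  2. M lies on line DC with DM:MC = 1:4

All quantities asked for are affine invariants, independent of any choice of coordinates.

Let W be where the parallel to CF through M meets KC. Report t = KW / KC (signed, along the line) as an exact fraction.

Work in coordinates with K = (0, 0), C = (1, 0), D = (0, 1).
1. F lies on line KD with KF:FD = 1:2 ⇒ F = (0, 1/3)
2. M lies on line DC with DM:MC = 1:4 ⇒ M = (1/5, 4/5)
through M parallel to CF: direction (-1, 1/3); meets KC at W = (13/5, 0)
W = K + t·(C−K) with t = 13/5

t = 13/5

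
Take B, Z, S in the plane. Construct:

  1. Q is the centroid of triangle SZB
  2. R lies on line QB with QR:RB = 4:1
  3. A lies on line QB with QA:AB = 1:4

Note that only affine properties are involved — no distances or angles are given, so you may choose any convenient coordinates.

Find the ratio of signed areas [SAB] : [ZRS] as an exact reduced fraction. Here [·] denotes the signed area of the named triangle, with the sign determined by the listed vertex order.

[SAB]:[ZRS] = 4/13

Set B = (0, 0), Z = (1, 0), S = (0, 1); any affine frame gives the same invariant.
1. Q is the centroid of triangle SZB ⇒ Q = (1/3, 1/3)
2. R lies on line QB with QR:RB = 4:1 ⇒ R = (1/15, 1/15)
3. A lies on line QB with QA:AB = 1:4 ⇒ A = (4/15, 4/15)
2·[SAB] = -4/15, 2·[ZRS] = -13/15
[SAB]:[ZRS] = -4/15:-13/15 = 4/13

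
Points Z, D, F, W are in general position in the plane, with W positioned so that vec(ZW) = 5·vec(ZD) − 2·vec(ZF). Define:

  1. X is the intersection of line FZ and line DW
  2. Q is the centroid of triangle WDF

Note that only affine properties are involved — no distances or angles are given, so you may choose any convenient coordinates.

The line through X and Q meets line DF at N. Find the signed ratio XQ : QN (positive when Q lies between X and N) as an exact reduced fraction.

XQ:QN = -7/4

Choose coordinates Z = (0, 0), D = (1, 0), F = (0, 1), W = (5, -2).
1. X is the intersection of line FZ and line DW ⇒ X = (0, 1/2)
2. Q is the centroid of triangle WDF ⇒ Q = (2, -1/3)
line XQ meets DF at N = (6/7, 1/7)
Q = X + t·(N−X) with t = 7/3, so XQ:QN = 7/3:-4/3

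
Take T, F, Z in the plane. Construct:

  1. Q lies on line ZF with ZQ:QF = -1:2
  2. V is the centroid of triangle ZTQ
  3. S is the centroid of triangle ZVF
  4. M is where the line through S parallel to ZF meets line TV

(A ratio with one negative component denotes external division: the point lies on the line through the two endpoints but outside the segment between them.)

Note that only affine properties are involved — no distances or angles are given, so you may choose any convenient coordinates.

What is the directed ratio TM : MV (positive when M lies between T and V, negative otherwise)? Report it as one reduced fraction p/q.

TM:MV = -4

Choose coordinates T = (0, 0), F = (1, 0), Z = (0, 1).
1. Q lies on line ZF with ZQ:QF = -1:2 ⇒ Q = (-1, 2)
2. V is the centroid of triangle ZTQ ⇒ V = (-1/3, 1)
3. S is the centroid of triangle ZVF ⇒ S = (2/9, 2/3)
4. M is where the line through S parallel to ZF meets line TV ⇒ M = (-4/9, 4/3)
M = T + t·(V−T) with t = 4/3, so TM:MV = t:(1−t) = 4/3:-1/3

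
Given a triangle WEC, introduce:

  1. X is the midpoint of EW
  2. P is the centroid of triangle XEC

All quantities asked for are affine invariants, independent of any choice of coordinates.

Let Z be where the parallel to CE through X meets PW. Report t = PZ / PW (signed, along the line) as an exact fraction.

t = 2/5

Choose coordinates W = (0, 0), E = (1, 0), C = (0, 1).
1. X is the midpoint of EW ⇒ X = (1/2, 0)
2. P is the centroid of triangle XEC ⇒ P = (1/2, 1/3)
through X parallel to CE: direction (1, -1); meets PW at Z = (3/10, 1/5)
Z = P + t·(W−P) with t = 2/5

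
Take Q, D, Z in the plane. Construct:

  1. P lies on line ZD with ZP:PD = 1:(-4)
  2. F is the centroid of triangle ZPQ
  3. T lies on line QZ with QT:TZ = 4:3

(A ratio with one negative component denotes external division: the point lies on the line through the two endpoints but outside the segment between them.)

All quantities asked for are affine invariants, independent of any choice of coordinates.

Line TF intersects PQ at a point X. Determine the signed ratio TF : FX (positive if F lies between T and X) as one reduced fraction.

TF:FX = 5/7

Work in coordinates with Q = (0, 0), D = (1, 0), Z = (0, 1).
1. P lies on line ZD with ZP:PD = 1:(-4) ⇒ P = (-1/3, 4/3)
2. F is the centroid of triangle ZPQ ⇒ F = (-1/9, 7/9)
3. T lies on line QZ with QT:TZ = 4:3 ⇒ T = (0, 4/7)
line TF meets PQ at X = (-4/15, 16/15)
F = T + t·(X−T) with t = 5/12, so TF:FX = 5/12:7/12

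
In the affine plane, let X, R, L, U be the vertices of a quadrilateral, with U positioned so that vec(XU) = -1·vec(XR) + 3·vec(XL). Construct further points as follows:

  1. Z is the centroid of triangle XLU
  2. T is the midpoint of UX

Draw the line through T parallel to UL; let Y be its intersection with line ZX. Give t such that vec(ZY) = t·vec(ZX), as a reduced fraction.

Work in coordinates with X = (0, 0), R = (1, 0), L = (0, 1), U = (-1, 3).
1. Z is the centroid of triangle XLU ⇒ Z = (-1/3, 4/3)
2. T is the midpoint of UX ⇒ T = (-1/2, 3/2)
through T parallel to UL: direction (1, -2); meets ZX at Y = (-1/4, 1)
Y = Z + t·(X−Z) with t = 1/4

t = 1/4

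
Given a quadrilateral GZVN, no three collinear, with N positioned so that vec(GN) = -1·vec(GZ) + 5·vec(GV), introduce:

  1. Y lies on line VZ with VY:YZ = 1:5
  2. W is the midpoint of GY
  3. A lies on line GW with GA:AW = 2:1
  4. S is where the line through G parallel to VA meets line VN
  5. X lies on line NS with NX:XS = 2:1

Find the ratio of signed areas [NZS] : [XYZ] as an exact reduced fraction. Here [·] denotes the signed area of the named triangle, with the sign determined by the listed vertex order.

Set G = (0, 0), Z = (1, 0), V = (0, 1), N = (-1, 5); any affine frame gives the same invariant.
1. Y lies on line VZ with VY:YZ = 1:5 ⇒ Y = (1/6, 5/6)
2. W is the midpoint of GY ⇒ W = (1/12, 5/12)
3. A lies on line GW with GA:AW = 2:1 ⇒ A = (1/18, 5/18)
4. S is where the line through G parallel to VA meets line VN ⇒ S = (-1/9, 13/9)
5. X lies on line NS with NX:XS = 2:1 ⇒ X = (-11/27, 71/27)
2·[NZS] = -8/3, 2·[XYZ] = 55/54
[NZS]:[XYZ] = -8/3:55/54 = -144/55

[NZS]:[XYZ] = -144/55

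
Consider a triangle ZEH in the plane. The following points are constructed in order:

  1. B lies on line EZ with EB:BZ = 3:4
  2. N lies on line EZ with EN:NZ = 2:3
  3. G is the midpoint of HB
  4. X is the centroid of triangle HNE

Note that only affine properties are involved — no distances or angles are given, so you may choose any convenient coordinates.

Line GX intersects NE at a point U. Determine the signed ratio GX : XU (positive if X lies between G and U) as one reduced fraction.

Choose coordinates Z = (0, 0), E = (1, 0), H = (0, 1).
1. B lies on line EZ with EB:BZ = 3:4 ⇒ B = (4/7, 0)
2. N lies on line EZ with EN:NZ = 2:3 ⇒ N = (3/5, 0)
3. G is the midpoint of HB ⇒ G = (2/7, 1/2)
4. X is the centroid of triangle HNE ⇒ X = (8/15, 1/3)
line GX meets NE at U = (36/35, 0)
X = G + t·(U−G) with t = 1/3, so GX:XU = 1/3:2/3

GX:XU = 1/2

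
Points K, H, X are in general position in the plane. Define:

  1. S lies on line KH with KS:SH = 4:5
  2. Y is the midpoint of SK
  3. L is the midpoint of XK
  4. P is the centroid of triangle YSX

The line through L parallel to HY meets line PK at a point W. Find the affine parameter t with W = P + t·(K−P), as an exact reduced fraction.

t = -1/2

Assign K = (0, 0), H = (1, 0), X = (0, 1) — the answer is frame-independent, so this choice is without loss of generality.
1. S lies on line KH with KS:SH = 4:5 ⇒ S = (4/9, 0)
2. Y is the midpoint of SK ⇒ Y = (2/9, 0)
3. L is the midpoint of XK ⇒ L = (0, 1/2)
4. P is the centroid of triangle YSX ⇒ P = (2/9, 1/3)
through L parallel to HY: direction (-7/9, 0); meets PK at W = (1/3, 1/2)
W = P + t·(K−P) with t = -1/2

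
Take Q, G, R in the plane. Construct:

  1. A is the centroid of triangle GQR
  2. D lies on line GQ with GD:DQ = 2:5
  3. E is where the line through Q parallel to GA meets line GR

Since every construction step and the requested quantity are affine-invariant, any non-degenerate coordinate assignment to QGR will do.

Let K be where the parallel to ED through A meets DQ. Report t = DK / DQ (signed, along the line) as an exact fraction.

Assign Q = (0, 0), G = (1, 0), R = (0, 1) — the answer is frame-independent, so this choice is without loss of generality.
1. A is the centroid of triangle GQR ⇒ A = (1/3, 1/3)
2. D lies on line GQ with GD:DQ = 2:5 ⇒ D = (5/7, 0)
3. E is where the line through Q parallel to GA meets line GR ⇒ E = (2, -1)
through A parallel to ED: direction (-9/7, 1); meets DQ at K = (16/21, 0)
K = D + t·(Q−D) with t = -1/15

t = -1/15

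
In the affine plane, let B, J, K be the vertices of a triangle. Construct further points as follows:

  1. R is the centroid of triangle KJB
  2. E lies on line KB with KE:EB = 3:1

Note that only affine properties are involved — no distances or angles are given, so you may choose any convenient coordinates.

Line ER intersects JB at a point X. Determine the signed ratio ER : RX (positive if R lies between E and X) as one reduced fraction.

Work in coordinates with B = (0, 0), J = (1, 0), K = (0, 1).
1. R is the centroid of triangle KJB ⇒ R = (1/3, 1/3)
2. E lies on line KB with KE:EB = 3:1 ⇒ E = (0, 1/4)
line ER meets JB at X = (-1, 0)
R = E + t·(X−E) with t = -1/3, so ER:RX = -1/3:4/3

ER:RX = -1/4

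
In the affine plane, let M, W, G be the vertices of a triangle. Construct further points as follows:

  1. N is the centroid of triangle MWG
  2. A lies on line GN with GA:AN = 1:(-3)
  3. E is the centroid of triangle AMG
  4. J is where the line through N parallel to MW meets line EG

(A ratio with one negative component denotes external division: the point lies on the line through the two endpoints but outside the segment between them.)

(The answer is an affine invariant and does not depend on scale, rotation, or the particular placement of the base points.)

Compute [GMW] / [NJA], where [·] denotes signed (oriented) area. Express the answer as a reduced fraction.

[GMW]:[NJA] = -2

Work in coordinates with M = (0, 0), W = (1, 0), G = (0, 1).
1. N is the centroid of triangle MWG ⇒ N = (1/3, 1/3)
2. A lies on line GN with GA:AN = 1:(-3) ⇒ A = (-1/6, 4/3)
3. E is the centroid of triangle AMG ⇒ E = (-1/18, 7/9)
4. J is where the line through N parallel to MW meets line EG ⇒ J = (-1/6, 1/3)
2·[GMW] = 1, 2·[NJA] = -1/2
[GMW]:[NJA] = 1:-1/2 = -2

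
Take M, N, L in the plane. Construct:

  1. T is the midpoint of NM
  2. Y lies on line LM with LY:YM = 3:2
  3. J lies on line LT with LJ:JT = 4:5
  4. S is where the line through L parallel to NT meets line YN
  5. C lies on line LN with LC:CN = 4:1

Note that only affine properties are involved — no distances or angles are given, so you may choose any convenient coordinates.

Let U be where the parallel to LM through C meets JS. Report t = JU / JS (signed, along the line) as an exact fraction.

Work in coordinates with M = (0, 0), N = (1, 0), L = (0, 1).
1. T is the midpoint of NM ⇒ T = (1/2, 0)
2. Y lies on line LM with LY:YM = 3:2 ⇒ Y = (0, 2/5)
3. J lies on line LT with LJ:JT = 4:5 ⇒ J = (2/9, 5/9)
4. S is where the line through L parallel to NT meets line YN ⇒ S = (-3/2, 1)
5. C lies on line LN with LC:CN = 4:1 ⇒ C = (4/5, 1/5)
through C parallel to LM: direction (0, -1); meets JS at U = (4/5, 63/155)
U = J + t·(S−J) with t = -52/155

t = -52/155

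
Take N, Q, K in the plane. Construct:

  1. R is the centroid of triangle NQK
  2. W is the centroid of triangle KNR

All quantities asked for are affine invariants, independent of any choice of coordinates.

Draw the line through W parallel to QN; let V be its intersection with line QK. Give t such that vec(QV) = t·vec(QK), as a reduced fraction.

t = 4/9

Choose coordinates N = (0, 0), Q = (1, 0), K = (0, 1).
1. R is the centroid of triangle NQK ⇒ R = (1/3, 1/3)
2. W is the centroid of triangle KNR ⇒ W = (1/9, 4/9)
through W parallel to QN: direction (-1, 0); meets QK at V = (5/9, 4/9)
V = Q + t·(K−Q) with t = 4/9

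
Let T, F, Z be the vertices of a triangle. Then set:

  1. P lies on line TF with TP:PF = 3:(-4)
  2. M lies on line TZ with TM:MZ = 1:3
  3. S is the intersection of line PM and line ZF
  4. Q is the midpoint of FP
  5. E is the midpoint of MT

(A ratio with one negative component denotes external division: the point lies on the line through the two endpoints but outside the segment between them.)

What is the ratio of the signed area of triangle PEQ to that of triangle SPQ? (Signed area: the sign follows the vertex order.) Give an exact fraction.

Choose coordinates T = (0, 0), F = (1, 0), Z = (0, 1).
1. P lies on line TF with TP:PF = 3:(-4) ⇒ P = (-3, 0)
2. M lies on line TZ with TM:MZ = 1:3 ⇒ M = (0, 1/4)
3. S is the intersection of line PM and line ZF ⇒ S = (9/13, 4/13)
4. Q is the midpoint of FP ⇒ Q = (-1, 0)
5. E is the midpoint of MT ⇒ E = (0, 1/8)
2·[PEQ] = -1/4, 2·[SPQ] = 8/13
[PEQ]:[SPQ] = -1/4:8/13 = -13/32

[PEQ]:[SPQ] = -13/32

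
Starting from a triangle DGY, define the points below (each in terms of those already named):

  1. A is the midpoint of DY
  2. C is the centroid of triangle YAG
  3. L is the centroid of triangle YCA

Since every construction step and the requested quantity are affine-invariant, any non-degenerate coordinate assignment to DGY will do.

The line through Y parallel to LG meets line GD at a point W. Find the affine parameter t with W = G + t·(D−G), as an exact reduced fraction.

t = -1/3

Work in coordinates with D = (0, 0), G = (1, 0), Y = (0, 1).
1. A is the midpoint of DY ⇒ A = (0, 1/2)
2. C is the centroid of triangle YAG ⇒ C = (1/3, 1/2)
3. L is the centroid of triangle YCA ⇒ L = (1/9, 2/3)
through Y parallel to LG: direction (8/9, -2/3); meets GD at W = (4/3, 0)
W = G + t·(D−G) with t = -1/3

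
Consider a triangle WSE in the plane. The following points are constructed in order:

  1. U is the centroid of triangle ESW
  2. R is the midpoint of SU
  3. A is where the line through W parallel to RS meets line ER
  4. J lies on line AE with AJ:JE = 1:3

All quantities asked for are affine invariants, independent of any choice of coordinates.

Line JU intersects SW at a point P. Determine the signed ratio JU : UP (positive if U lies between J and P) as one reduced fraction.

Work in coordinates with W = (0, 0), S = (1, 0), E = (0, 1).
1. U is the centroid of triangle ESW ⇒ U = (1/3, 1/3)
2. R is the midpoint of SU ⇒ R = (2/3, 1/6)
3. A is where the line through W parallel to RS meets line ER ⇒ A = (4/3, -2/3)
4. J lies on line AE with AJ:JE = 1:3 ⇒ J = (1, -1/4)
line JU meets SW at P = (5/7, 0)
U = J + t·(P−J) with t = 7/3, so JU:UP = 7/3:-4/3

JU:UP = -7/4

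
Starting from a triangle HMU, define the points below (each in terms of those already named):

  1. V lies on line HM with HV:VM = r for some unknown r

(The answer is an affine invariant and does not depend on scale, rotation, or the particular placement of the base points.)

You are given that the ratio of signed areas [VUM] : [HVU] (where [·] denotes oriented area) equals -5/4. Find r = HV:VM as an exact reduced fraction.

Set H = (0, 0), M = (1, 0), U = (0, 1); any affine frame gives the same invariant.
1. With HV:VM = r, write λ = r/(r+1) so V = H + λ·(M−H); V is affine-linear in λ
Every point depending on V is an affine combination of V and λ-independent points, so each such coordinate is linear in λ; the λ² term in each signed area is a multiple of (M−H)×(M−H) = 0, so 2·[VUM] and 2·[HVU] are each linear in λ. Evaluating at λ=0 and λ=1:
  2·[VUM] = λ − 1,   2·[HVU] = λ
So [VUM]:[HVU] = (λ − 1) / (λ). Setting this equal to -5/4:
  λ − 1 = -5/4·(λ)  ⇒  λ = 4/9
Then r = λ/(1−λ) = (4/9)/(5/9) = 4/5. Check: with r = 4/5, V = (4/9, 0) and [VUM]:[HVU] = -5/4 as required.

r = 4/5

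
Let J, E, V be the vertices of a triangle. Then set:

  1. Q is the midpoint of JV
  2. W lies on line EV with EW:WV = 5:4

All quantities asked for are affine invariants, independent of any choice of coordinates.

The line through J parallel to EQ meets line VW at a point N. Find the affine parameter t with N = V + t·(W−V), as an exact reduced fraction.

t = 9/2

Choose coordinates J = (0, 0), E = (1, 0), V = (0, 1).
1. Q is the midpoint of JV ⇒ Q = (0, 1/2)
2. W lies on line EV with EW:WV = 5:4 ⇒ W = (4/9, 5/9)
through J parallel to EQ: direction (-1, 1/2); meets VW at N = (2, -1)
N = V + t·(W−V) with t = 9/2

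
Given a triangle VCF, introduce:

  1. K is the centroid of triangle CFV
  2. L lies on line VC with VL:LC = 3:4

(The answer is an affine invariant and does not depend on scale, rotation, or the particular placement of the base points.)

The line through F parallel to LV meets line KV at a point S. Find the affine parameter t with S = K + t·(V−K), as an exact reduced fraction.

Choose coordinates V = (0, 0), C = (1, 0), F = (0, 1).
1. K is the centroid of triangle CFV ⇒ K = (1/3, 1/3)
2. L lies on line VC with VL:LC = 3:4 ⇒ L = (3/7, 0)
through F parallel to LV: direction (-3/7, 0); meets KV at S = (1, 1)
S = K + t·(V−K) with t = -2

t = -2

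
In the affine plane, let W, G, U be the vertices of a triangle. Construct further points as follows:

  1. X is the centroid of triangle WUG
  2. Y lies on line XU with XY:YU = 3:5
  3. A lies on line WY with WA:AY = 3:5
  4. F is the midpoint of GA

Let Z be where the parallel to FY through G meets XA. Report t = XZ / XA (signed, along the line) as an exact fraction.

t = -79/61

Choose coordinates W = (0, 0), G = (1, 0), U = (0, 1).
1. X is the centroid of triangle WUG ⇒ X = (1/3, 1/3)
2. Y lies on line XU with XY:YU = 3:5 ⇒ Y = (5/24, 7/12)
3. A lies on line WY with WA:AY = 3:5 ⇒ A = (5/64, 7/32)
4. F is the midpoint of GA ⇒ F = (69/128, 7/64)
through G parallel to FY: direction (-127/384, 91/192); meets XA at Z = (7775/11712, 2821/5856)
Z = X + t·(A−X) with t = -79/61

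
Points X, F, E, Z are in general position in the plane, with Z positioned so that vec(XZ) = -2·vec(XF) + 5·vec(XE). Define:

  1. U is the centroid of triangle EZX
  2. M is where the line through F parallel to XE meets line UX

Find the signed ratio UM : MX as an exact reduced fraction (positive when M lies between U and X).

UM:MX = -5/3

Assign X = (0, 0), F = (1, 0), E = (0, 1), Z = (-2, 5) — the answer is frame-independent, so this choice is without loss of generality.
1. U is the centroid of triangle EZX ⇒ U = (-2/3, 2)
2. M is where the line through F parallel to XE meets line UX ⇒ M = (1, -3)
M = U + t·(X−U) with t = 5/2, so UM:MX = t:(1−t) = 5/2:-3/2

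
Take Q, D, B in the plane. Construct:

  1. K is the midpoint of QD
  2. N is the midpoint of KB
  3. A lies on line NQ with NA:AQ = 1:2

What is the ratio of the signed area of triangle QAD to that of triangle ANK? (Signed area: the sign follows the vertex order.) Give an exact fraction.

[QAD]:[ANK] = 4

Set Q = (0, 0), D = (1, 0), B = (0, 1); any affine frame gives the same invariant.
1. K is the midpoint of QD ⇒ K = (1/2, 0)
2. N is the midpoint of KB ⇒ N = (1/4, 1/2)
3. A lies on line NQ with NA:AQ = 1:2 ⇒ A = (1/6, 1/3)
2·[QAD] = -1/3, 2·[ANK] = -1/12
[QAD]:[ANK] = -1/3:-1/12 = 4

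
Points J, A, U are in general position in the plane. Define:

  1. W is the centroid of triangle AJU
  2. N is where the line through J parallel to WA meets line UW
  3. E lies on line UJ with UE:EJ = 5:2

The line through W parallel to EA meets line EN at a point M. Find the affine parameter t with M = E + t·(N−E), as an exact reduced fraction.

Assign J = (0, 0), A = (1, 0), U = (0, 1) — the answer is frame-independent, so this choice is without loss of generality.
1. W is the centroid of triangle AJU ⇒ W = (1/3, 1/3)
2. N is where the line through J parallel to WA meets line UW ⇒ N = (2/3, -1/3)
3. E lies on line UJ with UE:EJ = 5:2 ⇒ E = (0, 2/7)
through W parallel to EA: direction (1, -2/7); meets EN at M = (-2/9, 31/63)
M = E + t·(N−E) with t = -1/3

t = -1/3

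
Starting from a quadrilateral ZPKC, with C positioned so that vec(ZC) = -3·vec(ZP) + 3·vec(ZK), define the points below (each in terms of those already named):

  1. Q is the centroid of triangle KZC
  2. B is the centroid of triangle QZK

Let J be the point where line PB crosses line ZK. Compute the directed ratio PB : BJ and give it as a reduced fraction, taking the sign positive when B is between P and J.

Work in coordinates with Z = (0, 0), P = (1, 0), K = (0, 1), C = (-3, 3).
1. Q is the centroid of triangle KZC ⇒ Q = (-1, 4/3)
2. B is the centroid of triangle QZK ⇒ B = (-1/3, 7/9)
line PB meets ZK at J = (0, 7/12)
B = P + t·(J−P) with t = 4/3, so PB:BJ = 4/3:-1/3

PB:BJ = -4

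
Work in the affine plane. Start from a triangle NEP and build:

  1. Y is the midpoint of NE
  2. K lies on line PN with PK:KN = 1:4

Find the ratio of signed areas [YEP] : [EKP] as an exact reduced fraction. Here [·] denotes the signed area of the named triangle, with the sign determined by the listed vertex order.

[YEP]:[EKP] = -5/2

Work in coordinates with N = (0, 0), E = (1, 0), P = (0, 1).
1. Y is the midpoint of NE ⇒ Y = (1/2, 0)
2. K lies on line PN with PK:KN = 1:4 ⇒ K = (0, 4/5)
2·[YEP] = 1/2, 2·[EKP] = -1/5
[YEP]:[EKP] = 1/2:-1/5 = -5/2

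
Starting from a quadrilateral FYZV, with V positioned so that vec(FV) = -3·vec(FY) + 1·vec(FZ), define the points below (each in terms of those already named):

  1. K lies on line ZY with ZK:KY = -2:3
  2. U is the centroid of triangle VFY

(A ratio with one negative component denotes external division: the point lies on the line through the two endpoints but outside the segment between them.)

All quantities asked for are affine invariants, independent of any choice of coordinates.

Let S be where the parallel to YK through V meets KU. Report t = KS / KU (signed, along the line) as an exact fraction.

t = 9/4

Set F = (0, 0), Y = (1, 0), Z = (0, 1), V = (-3, 1); any affine frame gives the same invariant.
1. K lies on line ZY with ZK:KY = -2:3 ⇒ K = (-2, 3)
2. U is the centroid of triangle VFY ⇒ U = (-2/3, 1/3)
through V parallel to YK: direction (-3, 3); meets KU at S = (1, -3)
S = K + t·(U−K) with t = 9/4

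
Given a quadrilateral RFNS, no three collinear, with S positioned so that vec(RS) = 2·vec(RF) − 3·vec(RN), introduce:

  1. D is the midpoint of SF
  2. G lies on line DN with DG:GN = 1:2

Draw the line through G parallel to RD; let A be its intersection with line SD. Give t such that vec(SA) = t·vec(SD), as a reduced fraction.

t = 4/3

Set R = (0, 0), F = (1, 0), N = (0, 1), S = (2, -3); any affine frame gives the same invariant.
1. D is the midpoint of SF ⇒ D = (3/2, -3/2)
2. G lies on line DN with DG:GN = 1:2 ⇒ G = (1, -2/3)
through G parallel to RD: direction (3/2, -3/2); meets SD at A = (4/3, -1)
A = S + t·(D−S) with t = 4/3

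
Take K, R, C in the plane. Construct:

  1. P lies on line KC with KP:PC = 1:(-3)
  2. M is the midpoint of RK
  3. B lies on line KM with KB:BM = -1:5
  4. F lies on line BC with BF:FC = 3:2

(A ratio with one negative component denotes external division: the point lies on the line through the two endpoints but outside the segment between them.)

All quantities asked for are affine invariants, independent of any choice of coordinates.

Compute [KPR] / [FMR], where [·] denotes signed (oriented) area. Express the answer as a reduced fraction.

Work in coordinates with K = (0, 0), R = (1, 0), C = (0, 1).
1. P lies on line KC with KP:PC = 1:(-3) ⇒ P = (0, -1/2)
2. M is the midpoint of RK ⇒ M = (1/2, 0)
3. B lies on line KM with KB:BM = -1:5 ⇒ B = (-1/8, 0)
4. F lies on line BC with BF:FC = 3:2 ⇒ F = (-1/20, 3/5)
2·[KPR] = 1/2, 2·[FMR] = 3/10
[KPR]:[FMR] = 1/2:3/10 = 5/3

[KPR]:[FMR] = 5/3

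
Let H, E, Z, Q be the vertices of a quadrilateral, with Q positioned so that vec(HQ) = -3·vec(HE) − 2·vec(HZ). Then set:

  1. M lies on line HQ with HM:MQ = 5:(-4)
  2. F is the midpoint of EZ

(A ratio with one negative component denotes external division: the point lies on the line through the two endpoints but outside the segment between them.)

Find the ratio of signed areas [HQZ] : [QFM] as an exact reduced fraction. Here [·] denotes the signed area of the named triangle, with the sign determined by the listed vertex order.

[HQZ]:[QFM] = -3/2

Assign H = (0, 0), E = (1, 0), Z = (0, 1), Q = (-3, -2) — the answer is frame-independent, so this choice is without loss of generality.
1. M lies on line HQ with HM:MQ = 5:(-4) ⇒ M = (-15, -10)
2. F is the midpoint of EZ ⇒ F = (1/2, 1/2)
2·[HQZ] = -3, 2·[QFM] = 2
[HQZ]:[QFM] = -3:2 = -3/2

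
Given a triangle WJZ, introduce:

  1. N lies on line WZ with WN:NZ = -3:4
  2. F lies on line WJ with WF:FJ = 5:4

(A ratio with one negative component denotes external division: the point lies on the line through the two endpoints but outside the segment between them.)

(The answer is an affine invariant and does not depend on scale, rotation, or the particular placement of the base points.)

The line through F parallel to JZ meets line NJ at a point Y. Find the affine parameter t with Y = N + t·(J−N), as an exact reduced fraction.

t = 8/9

Assign W = (0, 0), J = (1, 0), Z = (0, 1) — the answer is frame-independent, so this choice is without loss of generality.
1. N lies on line WZ with WN:NZ = -3:4 ⇒ N = (0, -3)
2. F lies on line WJ with WF:FJ = 5:4 ⇒ F = (5/9, 0)
through F parallel to JZ: direction (-1, 1); meets NJ at Y = (8/9, -1/3)
Y = N + t·(J−N) with t = 8/9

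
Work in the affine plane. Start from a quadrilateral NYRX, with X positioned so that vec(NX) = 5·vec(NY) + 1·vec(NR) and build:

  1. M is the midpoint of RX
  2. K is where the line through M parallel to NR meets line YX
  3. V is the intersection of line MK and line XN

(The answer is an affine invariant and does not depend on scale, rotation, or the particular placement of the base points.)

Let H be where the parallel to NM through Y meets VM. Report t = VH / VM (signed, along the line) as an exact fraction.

Work in coordinates with N = (0, 0), Y = (1, 0), R = (0, 1), X = (5, 1).
1. M is the midpoint of RX ⇒ M = (5/2, 1)
2. K is where the line through M parallel to NR meets line YX ⇒ K = (5/2, 3/8)
3. V is the intersection of line MK and line XN ⇒ V = (5/2, 1/2)
through Y parallel to NM: direction (5/2, 1); meets VM at H = (5/2, 3/5)
H = V + t·(M−V) with t = 1/5

t = 1/5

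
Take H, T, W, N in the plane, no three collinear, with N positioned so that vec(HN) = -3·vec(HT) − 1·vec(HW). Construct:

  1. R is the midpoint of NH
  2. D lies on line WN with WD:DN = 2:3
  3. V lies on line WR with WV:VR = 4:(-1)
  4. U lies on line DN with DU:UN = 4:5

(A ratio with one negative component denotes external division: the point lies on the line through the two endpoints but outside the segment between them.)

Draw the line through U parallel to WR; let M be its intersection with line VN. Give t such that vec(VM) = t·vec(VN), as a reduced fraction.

t = 2/3

Choose coordinates H = (0, 0), T = (1, 0), W = (0, 1), N = (-3, -1).
1. R is the midpoint of NH ⇒ R = (-3/2, -1/2)
2. D lies on line WN with WD:DN = 2:3 ⇒ D = (-6/5, 1/5)
3. V lies on line WR with WV:VR = 4:(-1) ⇒ V = (-2, -1)
4. U lies on line DN with DU:UN = 4:5 ⇒ U = (-2, -1/3)
through U parallel to WR: direction (-3/2, -3/2); meets VN at M = (-8/3, -1)
M = V + t·(N−V) with t = 2/3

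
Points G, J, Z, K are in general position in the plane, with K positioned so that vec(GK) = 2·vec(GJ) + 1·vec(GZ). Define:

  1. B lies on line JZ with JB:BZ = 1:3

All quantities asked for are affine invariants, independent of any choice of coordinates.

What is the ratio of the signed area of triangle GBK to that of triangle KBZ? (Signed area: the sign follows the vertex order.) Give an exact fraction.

Assign G = (0, 0), J = (1, 0), Z = (0, 1), K = (2, 1) — the answer is frame-independent, so this choice is without loss of generality.
1. B lies on line JZ with JB:BZ = 1:3 ⇒ B = (3/4, 1/4)
2·[GBK] = 1/4, 2·[KBZ] = -3/2
[GBK]:[KBZ] = 1/4:-3/2 = -1/6

[GBK]:[KBZ] = -1/6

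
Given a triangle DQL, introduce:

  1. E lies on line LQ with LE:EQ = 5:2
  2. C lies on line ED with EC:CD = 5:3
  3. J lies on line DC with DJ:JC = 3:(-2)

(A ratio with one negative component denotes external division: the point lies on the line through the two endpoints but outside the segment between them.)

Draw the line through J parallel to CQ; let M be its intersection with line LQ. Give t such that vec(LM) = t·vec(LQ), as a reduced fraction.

t = 23/35

Choose coordinates D = (0, 0), Q = (1, 0), L = (0, 1).
1. E lies on line LQ with LE:EQ = 5:2 ⇒ E = (5/7, 2/7)
2. C lies on line ED with EC:CD = 5:3 ⇒ C = (15/56, 3/28)
3. J lies on line DC with DJ:JC = 3:(-2) ⇒ J = (45/56, 9/28)
through J parallel to CQ: direction (41/56, -3/28); meets LQ at M = (23/35, 12/35)
M = L + t·(Q−L) with t = 23/35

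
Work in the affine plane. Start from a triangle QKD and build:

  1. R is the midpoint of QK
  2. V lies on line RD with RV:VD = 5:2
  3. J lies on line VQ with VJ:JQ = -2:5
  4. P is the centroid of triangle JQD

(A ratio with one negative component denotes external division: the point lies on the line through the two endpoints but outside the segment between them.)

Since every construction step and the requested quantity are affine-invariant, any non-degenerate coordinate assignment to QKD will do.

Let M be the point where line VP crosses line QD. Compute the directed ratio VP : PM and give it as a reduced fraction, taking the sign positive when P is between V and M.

VP:PM = 4/5

Choose coordinates Q = (0, 0), K = (1, 0), D = (0, 1).
1. R is the midpoint of QK ⇒ R = (1/2, 0)
2. V lies on line RD with RV:VD = 5:2 ⇒ V = (1/7, 5/7)
3. J lies on line VQ with VJ:JQ = -2:5 ⇒ J = (5/21, 25/21)
4. P is the centroid of triangle JQD ⇒ P = (5/63, 46/63)
line VP meets QD at M = (0, 3/4)
P = V + t·(M−V) with t = 4/9, so VP:PM = 4/9:5/9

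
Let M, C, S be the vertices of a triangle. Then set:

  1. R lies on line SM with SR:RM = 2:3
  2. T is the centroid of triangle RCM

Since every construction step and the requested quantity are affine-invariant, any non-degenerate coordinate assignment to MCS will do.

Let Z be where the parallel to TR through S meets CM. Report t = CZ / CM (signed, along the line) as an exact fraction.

Choose coordinates M = (0, 0), C = (1, 0), S = (0, 1).
1. R lies on line SM with SR:RM = 2:3 ⇒ R = (0, 3/5)
2. T is the centroid of triangle RCM ⇒ T = (1/3, 1/5)
through S parallel to TR: direction (-1/3, 2/5); meets CM at Z = (5/6, 0)
Z = C + t·(M−C) with t = 1/6

t = 1/6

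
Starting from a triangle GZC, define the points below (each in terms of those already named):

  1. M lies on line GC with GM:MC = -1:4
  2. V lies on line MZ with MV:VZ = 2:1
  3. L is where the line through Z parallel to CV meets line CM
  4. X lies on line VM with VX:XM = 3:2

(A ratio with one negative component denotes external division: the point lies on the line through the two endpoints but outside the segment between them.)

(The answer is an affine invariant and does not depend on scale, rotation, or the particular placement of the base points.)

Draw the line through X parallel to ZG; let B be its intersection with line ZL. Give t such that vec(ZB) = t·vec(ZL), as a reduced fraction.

Set G = (0, 0), Z = (1, 0), C = (0, 1); any affine frame gives the same invariant.
1. M lies on line GC with GM:MC = -1:4 ⇒ M = (0, -1/3)
2. V lies on line MZ with MV:VZ = 2:1 ⇒ V = (2/3, -1/9)
3. L is where the line through Z parallel to CV meets line CM ⇒ L = (0, 5/3)
4. X lies on line VM with VX:XM = 3:2 ⇒ X = (4/15, -11/45)
through X parallel to ZG: direction (-1, 0); meets ZL at B = (86/75, -11/45)
B = Z + t·(L−Z) with t = -11/75

t = -11/75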